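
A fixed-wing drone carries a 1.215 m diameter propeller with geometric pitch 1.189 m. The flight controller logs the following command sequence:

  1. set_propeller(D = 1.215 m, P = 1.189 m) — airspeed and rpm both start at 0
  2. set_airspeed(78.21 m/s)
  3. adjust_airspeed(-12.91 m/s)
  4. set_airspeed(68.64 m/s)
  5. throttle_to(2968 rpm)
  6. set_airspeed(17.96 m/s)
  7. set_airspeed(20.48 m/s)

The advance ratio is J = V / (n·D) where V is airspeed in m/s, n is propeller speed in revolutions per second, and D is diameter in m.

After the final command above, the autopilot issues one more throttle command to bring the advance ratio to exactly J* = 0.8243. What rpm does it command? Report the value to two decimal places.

set_propeller: D = 1.215 m, P = 1.189 m (p = P/D = 0.978601); state ← (V=0, rpm=0)
set_airspeed(78.21): V ← 78.21 m/s
adjust_airspeed(-12.91): V ← 78.21 -12.91 = 65.3 m/s
set_airspeed(68.64): V ← 68.64 m/s
throttle_to(2968): rpm ← 2968
set_airspeed(17.96): V ← 17.96 m/s
set_airspeed(20.48): V ← 20.48 m/s
final state: V = 20.48 m/s, rpm = 2968 → n = rpm/60 = 49.466667 rev/s
target J* = 0.8243; solve J* = V/(n·D) for n: n = V/(J*·D) = 20.48/(0.8243 × 1.215) = 20.448826 rev/s
rpm = 60·n = 1226.929546

rpm = 1226.93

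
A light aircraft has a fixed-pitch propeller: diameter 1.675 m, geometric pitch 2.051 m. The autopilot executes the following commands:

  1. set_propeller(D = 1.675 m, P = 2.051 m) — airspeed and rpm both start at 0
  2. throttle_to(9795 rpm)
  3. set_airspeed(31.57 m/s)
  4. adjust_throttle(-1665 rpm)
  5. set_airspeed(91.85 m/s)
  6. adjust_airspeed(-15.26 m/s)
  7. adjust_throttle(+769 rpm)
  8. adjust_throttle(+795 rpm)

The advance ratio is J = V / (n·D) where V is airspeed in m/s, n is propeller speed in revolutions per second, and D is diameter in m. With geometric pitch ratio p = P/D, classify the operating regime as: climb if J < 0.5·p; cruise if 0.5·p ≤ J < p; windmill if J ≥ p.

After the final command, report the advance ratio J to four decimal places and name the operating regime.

J = 0.2830, regime = climb

set_propeller: D = 1.675 m, P = 2.051 m (p = P/D = 1.224478); state ← (V=0, rpm=0)
throttle_to(9795): rpm ← 9795
set_airspeed(31.57): V ← 31.57 m/s
adjust_throttle(-1665): rpm ← 9795 -1665 = 8130
set_airspeed(91.85): V ← 91.85 m/s
adjust_airspeed(-15.26): V ← 91.85 -15.26 = 76.59 m/s
adjust_throttle(+769): rpm ← 8130 +769 = 8899
adjust_throttle(+795): rpm ← 8899 +795 = 9694
final state: V = 76.59 m/s, rpm = 9694 → n = rpm/60 = 161.566667 rev/s
J = V / (n·D) = 76.59 / (161.566667 × 1.675) = 0.283012
regime bands: climb J<0.6122 | cruise [0.6122, 1.2245) | windmill J≥1.2245
J = 0.2830 → climb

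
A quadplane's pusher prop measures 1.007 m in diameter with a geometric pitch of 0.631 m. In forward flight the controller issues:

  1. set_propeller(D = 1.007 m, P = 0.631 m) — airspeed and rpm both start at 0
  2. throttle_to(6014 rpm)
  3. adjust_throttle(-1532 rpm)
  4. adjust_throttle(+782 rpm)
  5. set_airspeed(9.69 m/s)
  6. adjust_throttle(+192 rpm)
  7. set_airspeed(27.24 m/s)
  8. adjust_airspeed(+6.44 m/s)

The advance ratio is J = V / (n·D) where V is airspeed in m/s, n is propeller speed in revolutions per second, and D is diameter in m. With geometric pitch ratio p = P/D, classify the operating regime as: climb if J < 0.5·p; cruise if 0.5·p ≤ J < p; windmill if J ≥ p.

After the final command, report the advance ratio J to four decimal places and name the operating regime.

set_propeller: D = 1.007 m, P = 0.631 m (p = P/D = 0.626614); state ← (V=0, rpm=0)
throttle_to(6014): rpm ← 6014
adjust_throttle(-1532): rpm ← 6014 -1532 = 4482
adjust_throttle(+782): rpm ← 4482 +782 = 5264
set_airspeed(9.69): V ← 9.69 m/s
adjust_throttle(+192): rpm ← 5264 +192 = 5456
set_airspeed(27.24): V ← 27.24 m/s
adjust_airspeed(+6.44): V ← 27.24 +6.44 = 33.68 m/s
final state: V = 33.68 m/s, rpm = 5456 → n = rpm/60 = 90.933333 rev/s
J = V / (n·D) = 33.68 / (90.933333 × 1.007) = 0.367807
regime bands: climb J<0.3133 | cruise [0.3133, 0.6266) | windmill J≥0.6266
J = 0.3678 → cruise

J = 0.3678, regime = cruise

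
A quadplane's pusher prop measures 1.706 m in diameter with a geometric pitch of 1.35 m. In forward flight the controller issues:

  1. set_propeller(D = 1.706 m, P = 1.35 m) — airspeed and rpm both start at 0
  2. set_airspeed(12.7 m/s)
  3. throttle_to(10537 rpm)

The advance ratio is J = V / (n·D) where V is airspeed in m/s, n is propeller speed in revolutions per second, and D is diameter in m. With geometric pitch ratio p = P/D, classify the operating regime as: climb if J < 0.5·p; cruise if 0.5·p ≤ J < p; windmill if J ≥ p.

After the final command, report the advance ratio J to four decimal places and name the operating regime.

J = 0.0424, regime = climb

set_propeller: D = 1.706 m, P = 1.35 m (p = P/D = 0.791325); state ← (V=0, rpm=0)
set_airspeed(12.7): V ← 12.7 m/s
throttle_to(10537): rpm ← 10537
final state: V = 12.7 m/s, rpm = 10537 → n = rpm/60 = 175.616667 rev/s
J = V / (n·D) = 12.7 / (175.616667 × 1.706) = 0.042390
regime bands: climb J<0.3957 | cruise [0.3957, 0.7913) | windmill J≥0.7913
J = 0.0424 → climb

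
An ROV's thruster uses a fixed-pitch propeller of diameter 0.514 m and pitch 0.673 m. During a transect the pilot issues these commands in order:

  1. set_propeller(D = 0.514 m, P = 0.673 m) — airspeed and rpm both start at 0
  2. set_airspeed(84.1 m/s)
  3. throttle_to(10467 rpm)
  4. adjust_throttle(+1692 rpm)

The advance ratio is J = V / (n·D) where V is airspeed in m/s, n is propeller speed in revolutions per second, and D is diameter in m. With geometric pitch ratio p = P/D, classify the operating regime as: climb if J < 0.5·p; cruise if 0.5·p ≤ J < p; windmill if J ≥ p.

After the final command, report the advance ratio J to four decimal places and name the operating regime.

J = 0.8074, regime = cruise

set_propeller: D = 0.514 m, P = 0.673 m (p = P/D = 1.309339); state ← (V=0, rpm=0)
set_airspeed(84.1): V ← 84.1 m/s
throttle_to(10467): rpm ← 10467
adjust_throttle(+1692): rpm ← 10467 +1692 = 12159
final state: V = 84.1 m/s, rpm = 12159 → n = rpm/60 = 202.650000 rev/s
J = V / (n·D) = 84.1 / (202.650000 × 0.514) = 0.807395
regime bands: climb J<0.6547 | cruise [0.6547, 1.3093) | windmill J≥1.3093
J = 0.8074 → cruise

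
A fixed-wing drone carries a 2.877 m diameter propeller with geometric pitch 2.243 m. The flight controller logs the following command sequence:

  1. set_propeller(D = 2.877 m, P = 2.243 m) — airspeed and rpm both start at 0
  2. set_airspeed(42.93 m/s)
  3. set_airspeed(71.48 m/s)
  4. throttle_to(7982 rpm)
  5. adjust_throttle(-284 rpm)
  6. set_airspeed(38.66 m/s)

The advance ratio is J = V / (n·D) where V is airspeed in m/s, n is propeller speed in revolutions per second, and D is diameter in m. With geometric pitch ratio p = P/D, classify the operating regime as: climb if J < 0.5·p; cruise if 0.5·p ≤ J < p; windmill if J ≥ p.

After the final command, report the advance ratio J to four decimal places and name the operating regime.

set_propeller: D = 2.877 m, P = 2.243 m (p = P/D = 0.779632); state ← (V=0, rpm=0)
set_airspeed(42.93): V ← 42.93 m/s
set_airspeed(71.48): V ← 71.48 m/s
throttle_to(7982): rpm ← 7982
adjust_throttle(-284): rpm ← 7982 -284 = 7698
set_airspeed(38.66): V ← 38.66 m/s
final state: V = 38.66 m/s, rpm = 7698 → n = rpm/60 = 128.300000 rev/s
J = V / (n·D) = 38.66 / (128.300000 × 2.877) = 0.104736
regime bands: climb J<0.3898 | cruise [0.3898, 0.7796) | windmill J≥0.7796
J = 0.1047 → climb

J = 0.1047, regime = climb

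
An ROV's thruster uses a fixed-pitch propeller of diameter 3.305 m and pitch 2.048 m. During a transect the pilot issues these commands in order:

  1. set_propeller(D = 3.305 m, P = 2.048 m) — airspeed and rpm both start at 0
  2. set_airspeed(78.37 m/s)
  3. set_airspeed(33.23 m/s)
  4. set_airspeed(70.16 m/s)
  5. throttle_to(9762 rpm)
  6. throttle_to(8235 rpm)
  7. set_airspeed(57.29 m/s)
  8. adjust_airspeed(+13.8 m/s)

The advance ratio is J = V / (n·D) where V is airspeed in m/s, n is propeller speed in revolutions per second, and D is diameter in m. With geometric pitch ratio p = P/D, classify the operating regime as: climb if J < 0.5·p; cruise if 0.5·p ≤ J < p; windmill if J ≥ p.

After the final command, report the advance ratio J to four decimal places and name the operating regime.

J = 0.1567, regime = climb

set_propeller: D = 3.305 m, P = 2.048 m (p = P/D = 0.619667); state ← (V=0, rpm=0)
set_airspeed(78.37): V ← 78.37 m/s
set_airspeed(33.23): V ← 33.23 m/s
set_airspeed(70.16): V ← 70.16 m/s
throttle_to(9762): rpm ← 9762
throttle_to(8235): rpm ← 8235
set_airspeed(57.29): V ← 57.29 m/s
adjust_airspeed(+13.8): V ← 57.29 +13.8 = 71.09 m/s
final state: V = 71.09 m/s, rpm = 8235 → n = rpm/60 = 137.250000 rev/s
J = V / (n·D) = 71.09 / (137.250000 × 3.305) = 0.156720
regime bands: climb J<0.3098 | cruise [0.3098, 0.6197) | windmill J≥0.6197
J = 0.1567 → climb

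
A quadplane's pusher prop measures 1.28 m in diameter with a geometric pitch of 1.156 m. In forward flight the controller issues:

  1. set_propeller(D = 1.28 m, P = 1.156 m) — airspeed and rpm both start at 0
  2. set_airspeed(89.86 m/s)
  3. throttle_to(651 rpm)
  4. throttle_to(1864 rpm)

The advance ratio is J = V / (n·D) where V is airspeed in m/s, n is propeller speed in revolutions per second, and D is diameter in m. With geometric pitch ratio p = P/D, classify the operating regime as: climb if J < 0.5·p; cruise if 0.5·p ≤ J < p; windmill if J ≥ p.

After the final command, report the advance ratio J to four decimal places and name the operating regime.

set_propeller: D = 1.28 m, P = 1.156 m (p = P/D = 0.903125); state ← (V=0, rpm=0)
set_airspeed(89.86): V ← 89.86 m/s
throttle_to(651): rpm ← 651
throttle_to(1864): rpm ← 1864
final state: V = 89.86 m/s, rpm = 1864 → n = rpm/60 = 31.066667 rev/s
J = V / (n·D) = 89.86 / (31.066667 × 1.28) = 2.259757
regime bands: climb J<0.4516 | cruise [0.4516, 0.9031) | windmill J≥0.9031
J = 2.2598 → windmill

J = 2.2598, regime = windmill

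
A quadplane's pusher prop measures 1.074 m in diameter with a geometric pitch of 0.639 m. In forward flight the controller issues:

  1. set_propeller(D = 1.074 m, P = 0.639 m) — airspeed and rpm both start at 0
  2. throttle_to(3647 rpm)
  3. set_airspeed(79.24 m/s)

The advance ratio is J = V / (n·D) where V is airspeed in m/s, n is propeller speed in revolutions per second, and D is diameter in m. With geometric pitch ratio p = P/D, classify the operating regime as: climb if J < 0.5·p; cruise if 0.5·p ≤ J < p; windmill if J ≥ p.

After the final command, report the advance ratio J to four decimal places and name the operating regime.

J = 1.2138, regime = windmill

set_propeller: D = 1.074 m, P = 0.639 m (p = P/D = 0.594972); state ← (V=0, rpm=0)
throttle_to(3647): rpm ← 3647
set_airspeed(79.24): V ← 79.24 m/s
final state: V = 79.24 m/s, rpm = 3647 → n = rpm/60 = 60.783333 rev/s
J = V / (n·D) = 79.24 / (60.783333 × 1.074) = 1.213824
regime bands: climb J<0.2975 | cruise [0.2975, 0.5950) | windmill J≥0.5950
J = 1.2138 → windmill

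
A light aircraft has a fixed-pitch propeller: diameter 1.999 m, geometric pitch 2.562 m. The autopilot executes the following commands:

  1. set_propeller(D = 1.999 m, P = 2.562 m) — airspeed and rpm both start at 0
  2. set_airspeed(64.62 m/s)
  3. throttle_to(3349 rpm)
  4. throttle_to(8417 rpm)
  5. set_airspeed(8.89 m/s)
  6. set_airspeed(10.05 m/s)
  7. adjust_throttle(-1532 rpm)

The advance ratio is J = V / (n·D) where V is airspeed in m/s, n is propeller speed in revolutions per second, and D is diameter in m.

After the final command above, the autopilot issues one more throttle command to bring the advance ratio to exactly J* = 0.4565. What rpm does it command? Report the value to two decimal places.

rpm = 660.79

set_propeller: D = 1.999 m, P = 2.562 m (p = P/D = 1.281641); state ← (V=0, rpm=0)
set_airspeed(64.62): V ← 64.62 m/s
throttle_to(3349): rpm ← 3349
throttle_to(8417): rpm ← 8417
set_airspeed(8.89): V ← 8.89 m/s
set_airspeed(10.05): V ← 10.05 m/s
adjust_throttle(-1532): rpm ← 8417 -1532 = 6885
final state: V = 10.05 m/s, rpm = 6885 → n = rpm/60 = 114.750000 rev/s
target J* = 0.4565; solve J* = V/(n·D) for n: n = V/(J*·D) = 10.05/(0.4565 × 1.999) = 11.013174 rev/s
rpm = 60·n = 660.790417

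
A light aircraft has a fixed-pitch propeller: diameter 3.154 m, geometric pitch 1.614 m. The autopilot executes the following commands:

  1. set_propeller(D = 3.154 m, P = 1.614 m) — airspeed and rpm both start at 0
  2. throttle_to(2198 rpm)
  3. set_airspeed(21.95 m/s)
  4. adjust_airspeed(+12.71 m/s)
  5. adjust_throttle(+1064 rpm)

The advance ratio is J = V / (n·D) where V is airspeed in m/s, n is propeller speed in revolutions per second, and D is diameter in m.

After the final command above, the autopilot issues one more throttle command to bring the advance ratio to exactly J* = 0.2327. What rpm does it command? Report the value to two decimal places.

rpm = 2833.49

set_propeller: D = 3.154 m, P = 1.614 m (p = P/D = 0.511731); state ← (V=0, rpm=0)
throttle_to(2198): rpm ← 2198
set_airspeed(21.95): V ← 21.95 m/s
adjust_airspeed(+12.71): V ← 21.95 +12.71 = 34.66 m/s
adjust_throttle(+1064): rpm ← 2198 +1064 = 3262
final state: V = 34.66 m/s, rpm = 3262 → n = rpm/60 = 54.366667 rev/s
target J* = 0.2327; solve J* = V/(n·D) for n: n = V/(J*·D) = 34.66/(0.2327 × 3.154) = 47.224839 rev/s
rpm = 60·n = 2833.490341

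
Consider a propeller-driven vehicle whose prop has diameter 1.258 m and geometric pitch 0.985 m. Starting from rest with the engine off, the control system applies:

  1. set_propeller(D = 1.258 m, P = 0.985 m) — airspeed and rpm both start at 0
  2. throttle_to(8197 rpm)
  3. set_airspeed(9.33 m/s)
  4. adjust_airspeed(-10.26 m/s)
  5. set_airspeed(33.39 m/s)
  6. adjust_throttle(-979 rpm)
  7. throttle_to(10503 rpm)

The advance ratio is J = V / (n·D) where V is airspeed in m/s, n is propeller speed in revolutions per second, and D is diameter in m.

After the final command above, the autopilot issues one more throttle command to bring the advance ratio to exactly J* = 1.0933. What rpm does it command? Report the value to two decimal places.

rpm = 1456.62

set_propeller: D = 1.258 m, P = 0.985 m (p = P/D = 0.782989); state ← (V=0, rpm=0)
throttle_to(8197): rpm ← 8197
set_airspeed(9.33): V ← 9.33 m/s
adjust_airspeed(-10.26): V ← 9.33 -10.26 = -0.93 m/s
set_airspeed(33.39): V ← 33.39 m/s
adjust_throttle(-979): rpm ← 8197 -979 = 7218
throttle_to(10503): rpm ← 10503
final state: V = 33.39 m/s, rpm = 10503 → n = rpm/60 = 175.050000 rev/s
target J* = 1.0933; solve J* = V/(n·D) for n: n = V/(J*·D) = 33.39/(1.0933 × 1.258) = 24.277079 rev/s
rpm = 60·n = 1456.624734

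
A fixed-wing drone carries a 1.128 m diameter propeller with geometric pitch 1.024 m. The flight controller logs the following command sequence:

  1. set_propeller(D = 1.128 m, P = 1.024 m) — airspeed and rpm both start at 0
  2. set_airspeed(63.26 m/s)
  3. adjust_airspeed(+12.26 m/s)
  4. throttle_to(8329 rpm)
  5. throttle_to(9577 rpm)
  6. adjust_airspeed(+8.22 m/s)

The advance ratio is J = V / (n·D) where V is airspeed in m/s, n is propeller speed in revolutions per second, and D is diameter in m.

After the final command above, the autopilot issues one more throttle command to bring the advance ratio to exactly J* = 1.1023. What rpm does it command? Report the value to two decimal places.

set_propeller: D = 1.128 m, P = 1.024 m (p = P/D = 0.907801); state ← (V=0, rpm=0)
set_airspeed(63.26): V ← 63.26 m/s
adjust_airspeed(+12.26): V ← 63.26 +12.26 = 75.52 m/s
throttle_to(8329): rpm ← 8329
throttle_to(9577): rpm ← 9577
adjust_airspeed(+8.22): V ← 75.52 +8.22 = 83.74 m/s
final state: V = 83.74 m/s, rpm = 9577 → n = rpm/60 = 159.616667 rev/s
target J* = 1.1023; solve J* = V/(n·D) for n: n = V/(J*·D) = 83.74/(1.1023 × 1.128) = 67.347899 rev/s
rpm = 60·n = 4040.873917

rpm = 4040.87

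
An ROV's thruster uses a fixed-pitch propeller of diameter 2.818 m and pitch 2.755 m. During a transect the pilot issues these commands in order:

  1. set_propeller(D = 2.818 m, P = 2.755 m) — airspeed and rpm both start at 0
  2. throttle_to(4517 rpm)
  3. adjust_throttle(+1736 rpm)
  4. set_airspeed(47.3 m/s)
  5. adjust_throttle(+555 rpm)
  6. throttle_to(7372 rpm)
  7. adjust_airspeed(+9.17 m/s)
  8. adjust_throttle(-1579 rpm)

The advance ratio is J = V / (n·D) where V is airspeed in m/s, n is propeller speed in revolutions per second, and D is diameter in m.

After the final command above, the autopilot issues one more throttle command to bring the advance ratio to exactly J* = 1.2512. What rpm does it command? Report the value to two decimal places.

set_propeller: D = 2.818 m, P = 2.755 m (p = P/D = 0.977644); state ← (V=0, rpm=0)
throttle_to(4517): rpm ← 4517
adjust_throttle(+1736): rpm ← 4517 +1736 = 6253
set_airspeed(47.3): V ← 47.3 m/s
adjust_throttle(+555): rpm ← 6253 +555 = 6808
throttle_to(7372): rpm ← 7372
adjust_airspeed(+9.17): V ← 47.3 +9.17 = 56.47 m/s
adjust_throttle(-1579): rpm ← 7372 -1579 = 5793
final state: V = 56.47 m/s, rpm = 5793 → n = rpm/60 = 96.550000 rev/s
target J* = 1.2512; solve J* = V/(n·D) for n: n = V/(J*·D) = 56.47/(1.2512 × 2.818) = 16.015853 rev/s
rpm = 60·n = 960.951156

rpm = 960.95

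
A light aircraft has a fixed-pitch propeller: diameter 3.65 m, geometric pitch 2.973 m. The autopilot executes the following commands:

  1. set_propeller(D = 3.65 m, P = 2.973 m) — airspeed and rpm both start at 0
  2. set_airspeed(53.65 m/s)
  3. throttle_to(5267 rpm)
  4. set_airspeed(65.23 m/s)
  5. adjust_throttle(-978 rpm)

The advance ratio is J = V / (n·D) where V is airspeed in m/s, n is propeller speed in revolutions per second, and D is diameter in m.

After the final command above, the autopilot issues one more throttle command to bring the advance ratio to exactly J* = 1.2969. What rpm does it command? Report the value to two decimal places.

rpm = 826.80

set_propeller: D = 3.65 m, P = 2.973 m (p = P/D = 0.814521); state ← (V=0, rpm=0)
set_airspeed(53.65): V ← 53.65 m/s
throttle_to(5267): rpm ← 5267
set_airspeed(65.23): V ← 65.23 m/s
adjust_throttle(-978): rpm ← 5267 -978 = 4289
final state: V = 65.23 m/s, rpm = 4289 → n = rpm/60 = 71.483333 rev/s
target J* = 1.2969; solve J* = V/(n·D) for n: n = V/(J*·D) = 65.23/(1.2969 × 3.65) = 13.779962 rev/s
rpm = 60·n = 826.797727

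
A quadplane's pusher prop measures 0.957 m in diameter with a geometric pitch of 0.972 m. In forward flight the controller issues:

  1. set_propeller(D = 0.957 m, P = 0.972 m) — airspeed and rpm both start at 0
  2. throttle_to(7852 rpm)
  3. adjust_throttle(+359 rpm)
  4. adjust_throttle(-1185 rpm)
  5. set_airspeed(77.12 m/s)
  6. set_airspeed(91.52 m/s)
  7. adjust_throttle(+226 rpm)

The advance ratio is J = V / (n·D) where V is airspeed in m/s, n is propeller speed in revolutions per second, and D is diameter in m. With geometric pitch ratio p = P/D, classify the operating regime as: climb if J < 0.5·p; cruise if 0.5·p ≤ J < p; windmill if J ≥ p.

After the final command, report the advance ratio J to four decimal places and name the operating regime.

J = 0.7912, regime = cruise

set_propeller: D = 0.957 m, P = 0.972 m (p = P/D = 1.015674); state ← (V=0, rpm=0)
throttle_to(7852): rpm ← 7852
adjust_throttle(+359): rpm ← 7852 +359 = 8211
adjust_throttle(-1185): rpm ← 8211 -1185 = 7026
set_airspeed(77.12): V ← 77.12 m/s
set_airspeed(91.52): V ← 91.52 m/s
adjust_throttle(+226): rpm ← 7026 +226 = 7252
final state: V = 91.52 m/s, rpm = 7252 → n = rpm/60 = 120.866667 rev/s
J = V / (n·D) = 91.52 / (120.866667 × 0.957) = 0.791220
regime bands: climb J<0.5078 | cruise [0.5078, 1.0157) | windmill J≥1.0157
J = 0.7912 → cruise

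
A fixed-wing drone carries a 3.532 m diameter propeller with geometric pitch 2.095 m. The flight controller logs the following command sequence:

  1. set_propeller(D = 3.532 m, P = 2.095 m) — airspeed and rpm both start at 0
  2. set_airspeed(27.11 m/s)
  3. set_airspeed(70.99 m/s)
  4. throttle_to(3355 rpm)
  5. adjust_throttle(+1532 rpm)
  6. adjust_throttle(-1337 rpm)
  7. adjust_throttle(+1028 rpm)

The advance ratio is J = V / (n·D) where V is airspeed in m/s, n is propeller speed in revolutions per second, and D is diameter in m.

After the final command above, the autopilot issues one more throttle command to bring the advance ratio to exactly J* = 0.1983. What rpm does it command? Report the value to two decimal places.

set_propeller: D = 3.532 m, P = 2.095 m (p = P/D = 0.593148); state ← (V=0, rpm=0)
set_airspeed(27.11): V ← 27.11 m/s
set_airspeed(70.99): V ← 70.99 m/s
throttle_to(3355): rpm ← 3355
adjust_throttle(+1532): rpm ← 3355 +1532 = 4887
adjust_throttle(-1337): rpm ← 4887 -1337 = 3550
adjust_throttle(+1028): rpm ← 3550 +1028 = 4578
final state: V = 70.99 m/s, rpm = 4578 → n = rpm/60 = 76.300000 rev/s
target J* = 0.1983; solve J* = V/(n·D) for n: n = V/(J*·D) = 70.99/(0.1983 × 3.532) = 101.357005 rev/s
rpm = 60·n = 6081.420272

rpm = 6081.42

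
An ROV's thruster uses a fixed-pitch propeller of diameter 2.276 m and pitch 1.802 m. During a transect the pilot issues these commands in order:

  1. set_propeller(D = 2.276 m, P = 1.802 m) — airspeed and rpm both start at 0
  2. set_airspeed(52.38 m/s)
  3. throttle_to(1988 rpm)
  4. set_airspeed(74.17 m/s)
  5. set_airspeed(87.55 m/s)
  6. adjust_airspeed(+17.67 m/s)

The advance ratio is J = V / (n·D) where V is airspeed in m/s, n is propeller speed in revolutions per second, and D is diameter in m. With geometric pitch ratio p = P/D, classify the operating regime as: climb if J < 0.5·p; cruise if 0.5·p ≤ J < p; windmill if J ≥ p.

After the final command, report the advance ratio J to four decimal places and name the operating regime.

set_propeller: D = 2.276 m, P = 1.802 m (p = P/D = 0.791740); state ← (V=0, rpm=0)
set_airspeed(52.38): V ← 52.38 m/s
throttle_to(1988): rpm ← 1988
set_airspeed(74.17): V ← 74.17 m/s
set_airspeed(87.55): V ← 87.55 m/s
adjust_airspeed(+17.67): V ← 87.55 +17.67 = 105.22 m/s
final state: V = 105.22 m/s, rpm = 1988 → n = rpm/60 = 33.133333 rev/s
J = V / (n·D) = 105.22 / (33.133333 × 2.276) = 1.395279
regime bands: climb J<0.3959 | cruise [0.3959, 0.7917) | windmill J≥0.7917
J = 1.3953 → windmill

J = 1.3953, regime = windmill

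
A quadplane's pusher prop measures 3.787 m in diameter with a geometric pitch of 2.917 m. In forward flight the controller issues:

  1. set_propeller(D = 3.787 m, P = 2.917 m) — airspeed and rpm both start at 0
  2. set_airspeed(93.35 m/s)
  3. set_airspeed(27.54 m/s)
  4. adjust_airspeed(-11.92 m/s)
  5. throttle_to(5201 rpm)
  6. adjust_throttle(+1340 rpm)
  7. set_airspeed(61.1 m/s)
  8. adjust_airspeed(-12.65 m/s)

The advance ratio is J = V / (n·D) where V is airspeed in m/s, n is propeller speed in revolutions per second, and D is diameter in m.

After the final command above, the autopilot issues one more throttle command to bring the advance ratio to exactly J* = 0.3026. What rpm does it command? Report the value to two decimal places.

rpm = 2536.77

set_propeller: D = 3.787 m, P = 2.917 m (p = P/D = 0.770267); state ← (V=0, rpm=0)
set_airspeed(93.35): V ← 93.35 m/s
set_airspeed(27.54): V ← 27.54 m/s
adjust_airspeed(-11.92): V ← 27.54 -11.92 = 15.62 m/s
throttle_to(5201): rpm ← 5201
adjust_throttle(+1340): rpm ← 5201 +1340 = 6541
set_airspeed(61.1): V ← 61.1 m/s
adjust_airspeed(-12.65): V ← 61.1 -12.65 = 48.45 m/s
final state: V = 48.45 m/s, rpm = 6541 → n = rpm/60 = 109.016667 rev/s
target J* = 0.3026; solve J* = V/(n·D) for n: n = V/(J*·D) = 48.45/(0.3026 × 3.787) = 42.279472 rev/s
rpm = 60·n = 2536.768306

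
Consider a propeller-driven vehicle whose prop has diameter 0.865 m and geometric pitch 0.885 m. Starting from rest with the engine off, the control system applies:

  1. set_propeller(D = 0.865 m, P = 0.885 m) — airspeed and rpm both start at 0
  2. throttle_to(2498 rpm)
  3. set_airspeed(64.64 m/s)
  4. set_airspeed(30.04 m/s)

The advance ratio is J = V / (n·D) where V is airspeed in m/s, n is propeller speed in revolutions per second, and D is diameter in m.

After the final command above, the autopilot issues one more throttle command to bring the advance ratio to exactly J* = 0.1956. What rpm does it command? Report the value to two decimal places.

rpm = 10652.86

set_propeller: D = 0.865 m, P = 0.885 m (p = P/D = 1.023121); state ← (V=0, rpm=0)
throttle_to(2498): rpm ← 2498
set_airspeed(64.64): V ← 64.64 m/s
set_airspeed(30.04): V ← 30.04 m/s
final state: V = 30.04 m/s, rpm = 2498 → n = rpm/60 = 41.633333 rev/s
target J* = 0.1956; solve J* = V/(n·D) for n: n = V/(J*·D) = 30.04/(0.1956 × 0.865) = 177.547667 rev/s
rpm = 60·n = 10652.860030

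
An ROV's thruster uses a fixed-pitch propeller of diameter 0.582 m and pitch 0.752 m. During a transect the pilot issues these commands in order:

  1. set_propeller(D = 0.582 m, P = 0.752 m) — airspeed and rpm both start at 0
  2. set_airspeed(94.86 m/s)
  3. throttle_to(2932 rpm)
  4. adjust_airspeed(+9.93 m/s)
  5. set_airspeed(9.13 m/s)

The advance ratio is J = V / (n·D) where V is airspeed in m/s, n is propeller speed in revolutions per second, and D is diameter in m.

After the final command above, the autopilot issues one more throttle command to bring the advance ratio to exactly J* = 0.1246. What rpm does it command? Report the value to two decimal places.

rpm = 7554.07

set_propeller: D = 0.582 m, P = 0.752 m (p = P/D = 1.292096); state ← (V=0, rpm=0)
set_airspeed(94.86): V ← 94.86 m/s
throttle_to(2932): rpm ← 2932
adjust_airspeed(+9.93): V ← 94.86 +9.93 = 104.79 m/s
set_airspeed(9.13): V ← 9.13 m/s
final state: V = 9.13 m/s, rpm = 2932 → n = rpm/60 = 48.866667 rev/s
target J* = 0.1246; solve J* = V/(n·D) for n: n = V/(J*·D) = 9.13/(0.1246 × 0.582) = 125.901166 rev/s
rpm = 60·n = 7554.069931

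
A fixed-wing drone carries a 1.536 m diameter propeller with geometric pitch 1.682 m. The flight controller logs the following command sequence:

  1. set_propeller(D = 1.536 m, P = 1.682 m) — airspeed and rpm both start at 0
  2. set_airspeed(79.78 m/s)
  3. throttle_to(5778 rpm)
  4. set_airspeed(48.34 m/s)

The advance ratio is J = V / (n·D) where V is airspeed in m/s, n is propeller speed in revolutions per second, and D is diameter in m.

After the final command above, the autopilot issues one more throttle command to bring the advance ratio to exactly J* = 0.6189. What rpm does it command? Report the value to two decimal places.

set_propeller: D = 1.536 m, P = 1.682 m (p = P/D = 1.095052); state ← (V=0, rpm=0)
set_airspeed(79.78): V ← 79.78 m/s
throttle_to(5778): rpm ← 5778
set_airspeed(48.34): V ← 48.34 m/s
final state: V = 48.34 m/s, rpm = 5778 → n = rpm/60 = 96.300000 rev/s
target J* = 0.6189; solve J* = V/(n·D) for n: n = V/(J*·D) = 48.34/(0.6189 × 1.536) = 50.850467 rev/s
rpm = 60·n = 3051.028034

rpm = 3051.03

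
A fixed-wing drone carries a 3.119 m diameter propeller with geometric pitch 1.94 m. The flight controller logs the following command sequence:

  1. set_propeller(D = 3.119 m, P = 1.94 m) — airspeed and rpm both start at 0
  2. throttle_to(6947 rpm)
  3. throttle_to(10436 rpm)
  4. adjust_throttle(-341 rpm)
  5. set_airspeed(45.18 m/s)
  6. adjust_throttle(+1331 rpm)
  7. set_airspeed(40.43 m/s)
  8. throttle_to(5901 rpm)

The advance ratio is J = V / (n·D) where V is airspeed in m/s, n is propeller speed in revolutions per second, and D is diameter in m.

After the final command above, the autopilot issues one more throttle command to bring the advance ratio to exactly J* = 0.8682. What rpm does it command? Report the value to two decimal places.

set_propeller: D = 3.119 m, P = 1.94 m (p = P/D = 0.621994); state ← (V=0, rpm=0)
throttle_to(6947): rpm ← 6947
throttle_to(10436): rpm ← 10436
adjust_throttle(-341): rpm ← 10436 -341 = 10095
set_airspeed(45.18): V ← 45.18 m/s
adjust_throttle(+1331): rpm ← 10095 +1331 = 11426
set_airspeed(40.43): V ← 40.43 m/s
throttle_to(5901): rpm ← 5901
final state: V = 40.43 m/s, rpm = 5901 → n = rpm/60 = 98.350000 rev/s
target J* = 0.8682; solve J* = V/(n·D) for n: n = V/(J*·D) = 40.43/(0.8682 × 3.119) = 14.930302 rev/s
rpm = 60·n = 895.818105

rpm = 895.82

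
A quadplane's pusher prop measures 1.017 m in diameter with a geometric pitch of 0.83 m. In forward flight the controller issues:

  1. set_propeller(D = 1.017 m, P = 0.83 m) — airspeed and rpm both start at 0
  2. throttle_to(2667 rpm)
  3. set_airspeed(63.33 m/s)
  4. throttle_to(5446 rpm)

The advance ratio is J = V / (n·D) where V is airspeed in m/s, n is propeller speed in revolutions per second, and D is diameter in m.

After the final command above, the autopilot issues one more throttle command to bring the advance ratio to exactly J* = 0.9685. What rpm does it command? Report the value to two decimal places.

rpm = 3857.80

set_propeller: D = 1.017 m, P = 0.83 m (p = P/D = 0.816126); state ← (V=0, rpm=0)
throttle_to(2667): rpm ← 2667
set_airspeed(63.33): V ← 63.33 m/s
throttle_to(5446): rpm ← 5446
final state: V = 63.33 m/s, rpm = 5446 → n = rpm/60 = 90.766667 rev/s
target J* = 0.9685; solve J* = V/(n·D) for n: n = V/(J*·D) = 63.33/(0.9685 × 1.017) = 64.296734 rev/s
rpm = 60·n = 3857.804012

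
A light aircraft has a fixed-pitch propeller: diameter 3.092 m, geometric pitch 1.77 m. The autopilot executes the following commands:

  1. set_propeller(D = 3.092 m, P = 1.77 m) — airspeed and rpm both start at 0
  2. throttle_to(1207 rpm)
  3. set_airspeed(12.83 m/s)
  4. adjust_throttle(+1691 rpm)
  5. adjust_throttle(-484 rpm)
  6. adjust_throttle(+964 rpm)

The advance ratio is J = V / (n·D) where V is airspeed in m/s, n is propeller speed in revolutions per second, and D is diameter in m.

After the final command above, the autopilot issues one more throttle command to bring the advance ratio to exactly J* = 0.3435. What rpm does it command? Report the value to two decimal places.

rpm = 724.79

set_propeller: D = 3.092 m, P = 1.77 m (p = P/D = 0.572445); state ← (V=0, rpm=0)
throttle_to(1207): rpm ← 1207
set_airspeed(12.83): V ← 12.83 m/s
adjust_throttle(+1691): rpm ← 1207 +1691 = 2898
adjust_throttle(-484): rpm ← 2898 -484 = 2414
adjust_throttle(+964): rpm ← 2414 +964 = 3378
final state: V = 12.83 m/s, rpm = 3378 → n = rpm/60 = 56.300000 rev/s
target J* = 0.3435; solve J* = V/(n·D) for n: n = V/(J*·D) = 12.83/(0.3435 × 3.092) = 12.079819 rev/s
rpm = 60·n = 724.789145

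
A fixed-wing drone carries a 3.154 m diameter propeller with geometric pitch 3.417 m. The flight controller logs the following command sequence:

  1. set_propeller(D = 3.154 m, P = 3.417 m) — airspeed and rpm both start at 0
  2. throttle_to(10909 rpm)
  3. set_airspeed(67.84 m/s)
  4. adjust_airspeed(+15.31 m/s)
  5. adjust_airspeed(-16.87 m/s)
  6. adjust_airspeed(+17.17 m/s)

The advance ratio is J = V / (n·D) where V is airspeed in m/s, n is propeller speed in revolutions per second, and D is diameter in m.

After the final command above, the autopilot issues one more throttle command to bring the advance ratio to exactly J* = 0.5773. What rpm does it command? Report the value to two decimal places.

rpm = 2749.88

set_propeller: D = 3.154 m, P = 3.417 m (p = P/D = 1.083386); state ← (V=0, rpm=0)
throttle_to(10909): rpm ← 10909
set_airspeed(67.84): V ← 67.84 m/s
adjust_airspeed(+15.31): V ← 67.84 +15.31 = 83.15 m/s
adjust_airspeed(-16.87): V ← 83.15 -16.87 = 66.28 m/s
adjust_airspeed(+17.17): V ← 66.28 +17.17 = 83.45 m/s
final state: V = 83.45 m/s, rpm = 10909 → n = rpm/60 = 181.816667 rev/s
target J* = 0.5773; solve J* = V/(n·D) for n: n = V/(J*·D) = 83.45/(0.5773 × 3.154) = 45.831397 rev/s
rpm = 60·n = 2749.883815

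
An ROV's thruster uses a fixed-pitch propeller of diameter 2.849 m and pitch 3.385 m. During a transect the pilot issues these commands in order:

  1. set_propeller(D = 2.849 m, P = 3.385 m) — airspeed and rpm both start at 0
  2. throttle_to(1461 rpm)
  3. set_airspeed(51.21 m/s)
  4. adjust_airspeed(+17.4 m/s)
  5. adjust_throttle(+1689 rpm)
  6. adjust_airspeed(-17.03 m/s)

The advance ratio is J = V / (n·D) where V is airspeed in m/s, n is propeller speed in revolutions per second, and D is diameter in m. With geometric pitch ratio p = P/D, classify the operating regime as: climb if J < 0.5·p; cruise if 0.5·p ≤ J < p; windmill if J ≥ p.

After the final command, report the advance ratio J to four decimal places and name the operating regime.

set_propeller: D = 2.849 m, P = 3.385 m (p = P/D = 1.188136); state ← (V=0, rpm=0)
throttle_to(1461): rpm ← 1461
set_airspeed(51.21): V ← 51.21 m/s
adjust_airspeed(+17.4): V ← 51.21 +17.4 = 68.61 m/s
adjust_throttle(+1689): rpm ← 1461 +1689 = 3150
adjust_airspeed(-17.03): V ← 68.61 -17.03 = 51.58 m/s
final state: V = 51.58 m/s, rpm = 3150 → n = rpm/60 = 52.500000 rev/s
J = V / (n·D) = 51.58 / (52.500000 × 2.849) = 0.344849
regime bands: climb J<0.5941 | cruise [0.5941, 1.1881) | windmill J≥1.1881
J = 0.3448 → climb

J = 0.3448, regime = climb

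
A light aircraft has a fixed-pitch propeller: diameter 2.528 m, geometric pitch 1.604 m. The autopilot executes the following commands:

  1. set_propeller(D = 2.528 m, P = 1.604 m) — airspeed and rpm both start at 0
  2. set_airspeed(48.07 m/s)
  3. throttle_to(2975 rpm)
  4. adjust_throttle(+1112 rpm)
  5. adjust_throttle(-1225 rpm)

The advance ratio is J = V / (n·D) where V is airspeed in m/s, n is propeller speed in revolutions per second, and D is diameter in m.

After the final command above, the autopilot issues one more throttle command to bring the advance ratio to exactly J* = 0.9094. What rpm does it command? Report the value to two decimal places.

set_propeller: D = 2.528 m, P = 1.604 m (p = P/D = 0.634494); state ← (V=0, rpm=0)
set_airspeed(48.07): V ← 48.07 m/s
throttle_to(2975): rpm ← 2975
adjust_throttle(+1112): rpm ← 2975 +1112 = 4087
adjust_throttle(-1225): rpm ← 4087 -1225 = 2862
final state: V = 48.07 m/s, rpm = 2862 → n = rpm/60 = 47.700000 rev/s
target J* = 0.9094; solve J* = V/(n·D) for n: n = V/(J*·D) = 48.07/(0.9094 × 2.528) = 20.909426 rev/s
rpm = 60·n = 1254.565536

rpm = 1254.57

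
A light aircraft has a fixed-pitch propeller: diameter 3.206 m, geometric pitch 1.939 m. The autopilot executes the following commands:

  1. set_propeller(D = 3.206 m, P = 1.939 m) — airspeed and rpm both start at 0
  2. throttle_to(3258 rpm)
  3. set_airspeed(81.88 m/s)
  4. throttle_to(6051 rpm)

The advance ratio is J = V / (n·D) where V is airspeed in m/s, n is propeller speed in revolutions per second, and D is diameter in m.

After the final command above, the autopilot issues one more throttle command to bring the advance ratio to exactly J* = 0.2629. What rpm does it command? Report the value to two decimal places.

rpm = 5828.74

set_propeller: D = 3.206 m, P = 1.939 m (p = P/D = 0.604803); state ← (V=0, rpm=0)
throttle_to(3258): rpm ← 3258
set_airspeed(81.88): V ← 81.88 m/s
throttle_to(6051): rpm ← 6051
final state: V = 81.88 m/s, rpm = 6051 → n = rpm/60 = 100.850000 rev/s
target J* = 0.2629; solve J* = V/(n·D) for n: n = V/(J*·D) = 81.88/(0.2629 × 3.206) = 97.145733 rev/s
rpm = 60·n = 5828.743984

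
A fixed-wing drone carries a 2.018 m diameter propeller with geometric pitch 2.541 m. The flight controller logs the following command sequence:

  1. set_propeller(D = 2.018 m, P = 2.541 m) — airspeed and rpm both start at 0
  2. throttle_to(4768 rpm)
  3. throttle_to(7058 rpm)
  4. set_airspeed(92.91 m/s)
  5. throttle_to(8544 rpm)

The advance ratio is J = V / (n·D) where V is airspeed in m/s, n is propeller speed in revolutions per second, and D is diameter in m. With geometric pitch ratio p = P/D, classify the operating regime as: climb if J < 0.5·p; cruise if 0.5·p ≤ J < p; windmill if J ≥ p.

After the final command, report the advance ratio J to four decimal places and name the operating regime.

set_propeller: D = 2.018 m, P = 2.541 m (p = P/D = 1.259167); state ← (V=0, rpm=0)
throttle_to(4768): rpm ← 4768
throttle_to(7058): rpm ← 7058
set_airspeed(92.91): V ← 92.91 m/s
throttle_to(8544): rpm ← 8544
final state: V = 92.91 m/s, rpm = 8544 → n = rpm/60 = 142.400000 rev/s
J = V / (n·D) = 92.91 / (142.400000 × 2.018) = 0.323319
regime bands: climb J<0.6296 | cruise [0.6296, 1.2592) | windmill J≥1.2592
J = 0.3233 → climb

J = 0.3233, regime = climb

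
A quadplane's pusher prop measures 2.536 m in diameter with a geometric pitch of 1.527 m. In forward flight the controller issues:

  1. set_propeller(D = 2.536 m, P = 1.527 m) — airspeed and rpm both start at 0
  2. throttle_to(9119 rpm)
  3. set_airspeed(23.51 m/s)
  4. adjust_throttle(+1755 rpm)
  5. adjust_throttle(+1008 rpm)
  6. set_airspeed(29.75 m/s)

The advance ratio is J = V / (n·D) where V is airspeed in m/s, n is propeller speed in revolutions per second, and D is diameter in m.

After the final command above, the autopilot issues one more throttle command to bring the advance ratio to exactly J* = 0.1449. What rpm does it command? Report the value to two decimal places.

set_propeller: D = 2.536 m, P = 1.527 m (p = P/D = 0.602129); state ← (V=0, rpm=0)
throttle_to(9119): rpm ← 9119
set_airspeed(23.51): V ← 23.51 m/s
adjust_throttle(+1755): rpm ← 9119 +1755 = 10874
adjust_throttle(+1008): rpm ← 10874 +1008 = 11882
set_airspeed(29.75): V ← 29.75 m/s
final state: V = 29.75 m/s, rpm = 11882 → n = rpm/60 = 198.033333 rev/s
target J* = 0.1449; solve J* = V/(n·D) for n: n = V/(J*·D) = 29.75/(0.1449 × 2.536) = 80.959783 rev/s
rpm = 60·n = 4857.586979

rpm = 4857.59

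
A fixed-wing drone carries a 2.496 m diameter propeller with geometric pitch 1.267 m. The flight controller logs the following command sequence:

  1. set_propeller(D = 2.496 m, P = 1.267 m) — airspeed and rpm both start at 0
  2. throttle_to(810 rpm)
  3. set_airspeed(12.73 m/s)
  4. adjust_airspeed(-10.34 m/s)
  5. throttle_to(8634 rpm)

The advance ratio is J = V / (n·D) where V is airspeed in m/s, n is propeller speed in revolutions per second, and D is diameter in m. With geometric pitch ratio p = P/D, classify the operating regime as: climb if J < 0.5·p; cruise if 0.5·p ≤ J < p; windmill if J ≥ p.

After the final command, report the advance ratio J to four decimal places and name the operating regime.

J = 0.0067, regime = climb

set_propeller: D = 2.496 m, P = 1.267 m (p = P/D = 0.507612); state ← (V=0, rpm=0)
throttle_to(810): rpm ← 810
set_airspeed(12.73): V ← 12.73 m/s
adjust_airspeed(-10.34): V ← 12.73 -10.34 = 2.39 m/s
throttle_to(8634): rpm ← 8634
final state: V = 2.39 m/s, rpm = 8634 → n = rpm/60 = 143.900000 rev/s
J = V / (n·D) = 2.39 / (143.900000 × 2.496) = 0.006654
regime bands: climb J<0.2538 | cruise [0.2538, 0.5076) | windmill J≥0.5076
J = 0.0067 → climb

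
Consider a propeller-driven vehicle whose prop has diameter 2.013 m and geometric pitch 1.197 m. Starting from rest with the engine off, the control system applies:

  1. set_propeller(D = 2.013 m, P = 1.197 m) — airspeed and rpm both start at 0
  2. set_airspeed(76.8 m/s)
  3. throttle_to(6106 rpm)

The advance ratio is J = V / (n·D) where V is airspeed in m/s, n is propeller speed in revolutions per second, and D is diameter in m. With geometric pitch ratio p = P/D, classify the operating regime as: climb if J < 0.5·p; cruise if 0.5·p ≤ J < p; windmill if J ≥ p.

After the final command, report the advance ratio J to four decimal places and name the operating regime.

set_propeller: D = 2.013 m, P = 1.197 m (p = P/D = 0.594635); state ← (V=0, rpm=0)
set_airspeed(76.8): V ← 76.8 m/s
throttle_to(6106): rpm ← 6106
final state: V = 76.8 m/s, rpm = 6106 → n = rpm/60 = 101.766667 rev/s
J = V / (n·D) = 76.8 / (101.766667 × 2.013) = 0.374897
regime bands: climb J<0.2973 | cruise [0.2973, 0.5946) | windmill J≥0.5946
J = 0.3749 → cruise

J = 0.3749, regime = cruise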